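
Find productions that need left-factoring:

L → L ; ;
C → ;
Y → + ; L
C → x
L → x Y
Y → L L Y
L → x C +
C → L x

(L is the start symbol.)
Yes, L has productions with common prefix 'x'

Left-factoring is needed when two productions for the same non-terminal
share a common prefix on the right-hand side.

Productions for L:
  L → L ; ;
  L → x Y
  L → x C +
Productions for C:
  C → ;
  C → x
  C → L x
Productions for Y:
  Y → + ; L
  Y → L L Y

Found common prefix 'x' in productions for L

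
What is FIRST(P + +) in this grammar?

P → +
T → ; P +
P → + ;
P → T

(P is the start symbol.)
FIRST sets of the non-terminals involved (from the grammar, by fixed-point iteration):
  FIRST(P) = { '+', ';' }

To compute FIRST(P + +), process the symbols left to right:
Symbol P is a non-terminal. Add FIRST(P) \ {ε} = { '+', ';' }
P is not nullable (ε ∉ FIRST(P)), so stop here.
FIRST(P + +) = { '+', ';' }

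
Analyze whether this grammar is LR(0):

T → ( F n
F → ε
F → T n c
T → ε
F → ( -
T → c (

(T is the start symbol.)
No. Shift-reduce conflict between [T → .] and [T → . ( F n]

A grammar is LR(0) if no state in the canonical LR(0) collection has:
  - both a shift item (dot before a terminal) and a complete item (shift-reduce conflict), or
  - two or more complete items (reduce-reduce conflict; the accept item [T' → T .] counts as a complete item here).

Augment with T' → T and build the canonical LR(0) collection (I0 = CLOSURE({[T' → . T]}), then GOTO on every symbol after a dot until no new states appear). It has 12 states:
  I0: { [T → . ( F n], [T → . c (], [T → .], [T' → . T] }  — shift, reduce
  I1: { [F → . ( -], [F → . T n c], [F → .], [T → ( . F n], [T → . ( F n], [T → . c (], [T → .] }  — shift, 2 reduces
  I2: { [T' → T .] }  — accept
  I3: { [T → c . (] }  — shift
  I4: { [T → c ( .] }  — reduce
  I5: { [F → ( . -], [F → . ( -], [F → . T n c], [F → .], [T → ( . F n], [T → . ( F n], [T → . c (], [T → .] }  — shift, 2 reduces
  I6: { [T → ( F . n] }  — shift
  I7: { [F → T . n c] }  — shift
  I8: { [F → T n . c] }  — shift
  I9: { [F → T n c .] }  — reduce
  I10: { [T → ( F n .] }  — reduce
  I11: { [F → ( - .] }  — reduce

Conflict in state I0:
  Shift-reduce conflict between [T → .] and [T → . ( F n]
So the grammar is NOT LR(0).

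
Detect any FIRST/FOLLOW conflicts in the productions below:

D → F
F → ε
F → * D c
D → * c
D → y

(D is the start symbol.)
No FIRST/FOLLOW conflicts.

A FIRST/FOLLOW conflict occurs when a non-terminal N has a nullable alternative N → β (β ⇒* ε) and another alternative N → α with FIRST(α) ∩ FOLLOW(N) ≠ ∅: on such a lookahead the parser cannot decide between expanding α and letting N vanish via β.

Nullable non-terminals: D, F.
FIRST sets used below: FIRST(F) = { '*', ε }

D: nullable alternative(s) D → F; FOLLOW(D) = { $, 'c' }
  D → F: FIRST \ {ε} = { '*' } — this is the only nullable alternative, skip
  D → * c: FIRST \ {ε} = { '*' } — disjoint from FOLLOW(D)
  D → y: FIRST \ {ε} = { 'y' } — disjoint from FOLLOW(D)

F: nullable alternative(s) F → ε; FOLLOW(F) = { $, 'c' }
  F → ε: FIRST \ {ε} = { } — this is the only nullable alternative, skip
  F → * D c: FIRST \ {ε} = { '*' } — disjoint from FOLLOW(F)

No FIRST/FOLLOW conflicts found.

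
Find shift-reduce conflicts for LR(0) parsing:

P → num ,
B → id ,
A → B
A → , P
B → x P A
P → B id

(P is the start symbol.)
No shift-reduce conflicts

A shift-reduce conflict occurs when an LR(0) state has both:
  - a complete (reduce) item [A → α .] (dot at the end), and
  - a shift item [B → β . c γ] (dot before a terminal).

Augment with P' → P and build the canonical LR(0) collection (I0 = CLOSURE({[P' → . P]}), then GOTO on every symbol after a dot until no new states appear). It has 14 states:
  I0: { [B → . id ,], [B → . x P A], [P → . B id], [P → . num ,], [P' → . P] }  — shift
  I1: { [P → B . id] }  — shift
  I2: { [P' → P .] }  — accept
  I3: { [B → id . ,] }  — shift
  I4: { [P → num . ,] }  — shift
  I5: { [B → . id ,], [B → . x P A], [B → x . P A], [P → . B id], [P → . num ,] }  — shift
  I6: { [A → . , P], [A → . B], [B → . id ,], [B → . x P A], [B → x P . A] }  — shift
  I7: { [A → , . P], [B → . id ,], [B → . x P A], [P → . B id], [P → . num ,] }  — shift
  I8: { [B → x P A .] }  — reduce
  I9: { [A → B .] }  — reduce
  I10: { [A → , P .] }  — reduce
  I11: { [P → num , .] }  — reduce
  I12: { [B → id , .] }  — reduce
  I13: { [P → B id .] }  — reduce

No state contains both a complete item and a shift item.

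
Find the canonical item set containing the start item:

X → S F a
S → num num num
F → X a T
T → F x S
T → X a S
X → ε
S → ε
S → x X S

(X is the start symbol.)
First, augment the grammar with X' → X
I₀ = CLOSURE({ [X' → . X] }):
  [X' → . X] has the dot before X: add [X → . S F a], [X → .]
  [X → . S F a] has the dot before S: add [S → . num num num], [S → .], [S → . x X S]
No further items can be added.

I₀ = { [S → . num num num], [S → . x X S], [S → .], [X → . S F a], [X → .], [X' → . X] }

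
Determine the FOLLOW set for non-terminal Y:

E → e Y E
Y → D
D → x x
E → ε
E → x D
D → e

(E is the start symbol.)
To compute FOLLOW(Y), find every occurrence of Y on a right-hand side N → α Y β: add FIRST(β) \ {ε}, and if β is empty or nullable also add FOLLOW(N). Iterate to a fixed point.

In E → e Y E: Y is followed by E, add FIRST(E) \ {ε} = { 'e', 'x' }
  E is nullable, so also add FOLLOW(E)

The FOLLOW sets referred to above (computed the same way, to a fixed point):
  FOLLOW(E) = { $ }

Taking the union: FOLLOW(Y) = { $, 'e', 'x' }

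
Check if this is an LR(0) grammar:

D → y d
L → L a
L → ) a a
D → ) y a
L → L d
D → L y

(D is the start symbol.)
A grammar is LR(0) if no state in the canonical LR(0) collection has:
  - both a shift item (dot before a terminal) and a complete item (shift-reduce conflict), or
  - two or more complete items (reduce-reduce conflict; the accept item [D' → D .] counts as a complete item here).

Augment with D' → D and build the canonical LR(0) collection (I0 = CLOSURE({[D' → . D]}), then GOTO on every symbol after a dot until no new states appear). It has 13 states:
  I0: { [D → . ) y a], [D → . L y], [D → . y d], [D' → . D], [L → . ) a a], [L → . L a], [L → . L d] }  — shift
  I1: { [D → ) . y a], [L → ) . a a] }  — shift
  I2: { [D' → D .] }  — accept
  I3: { [D → L . y], [L → L . a], [L → L . d] }  — shift
  I4: { [D → y . d] }  — shift
  I5: { [D → y d .] }  — reduce
  I6: { [L → L a .] }  — reduce
  I7: { [L → L d .] }  — reduce
  I8: { [D → L y .] }  — reduce
  I9: { [L → ) a . a] }  — shift
  I10: { [D → ) y . a] }  — shift
  I11: { [D → ) y a .] }  — reduce
  I12: { [L → ) a a .] }  — reduce

Every state is either a pure shift/goto state or contains exactly one complete item and nothing to shift — no conflicts. The grammar is LR(0).

Answer: Yes, the grammar is LR(0)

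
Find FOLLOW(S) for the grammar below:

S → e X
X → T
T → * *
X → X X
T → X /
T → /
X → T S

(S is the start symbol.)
To compute FOLLOW(S), find every occurrence of S on a right-hand side N → α S β: add FIRST(β) \ {ε}, and if β is empty or nullable also add FOLLOW(N). Iterate to a fixed point.

S is the start symbol, so $ ∈ FOLLOW(S).
In X → T S: S is at the end, add FOLLOW(X)

The FOLLOW sets referred to above (computed the same way, to a fixed point):
  FOLLOW(X) = { $, '*', '/' }

Taking the union: FOLLOW(S) = { $, '*', '/' }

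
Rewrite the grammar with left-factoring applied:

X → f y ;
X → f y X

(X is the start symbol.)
X → f y X'
X' → ;
X' → X

Left-factoring transforms A → αβ₁ | αβ₂ into A → αA' and A' → β₁ | β₂
(α is the longest common prefix among the alternatives). Repeat until
no nonterminal has two alternatives with a common prefix.

Round 1: X has alternatives sharing prefix 'f y'. Introduce X': X → f y X'
  Add: X' → ;
  Add: X' → X

No remaining common prefixes — done.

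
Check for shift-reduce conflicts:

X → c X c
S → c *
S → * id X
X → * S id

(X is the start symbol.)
Augment with X' → X and build the canonical LR(0) collection (I0 = CLOSURE({[X' → . X]}), then GOTO on every symbol after a dot until no new states appear). It has 13 states:
  I0: { [X → . * S id], [X → . c X c], [X' → . X] }  — shift
  I1: { [S → . * id X], [S → . c *], [X → * . S id] }  — shift
  I2: { [X' → X .] }  — accept
  I3: { [X → . * S id], [X → . c X c], [X → c . X c] }  — shift
  I4: { [X → c X . c] }  — shift
  I5: { [X → c X c .] }  — reduce
  I6: { [S → * . id X] }  — shift
  I7: { [X → * S . id] }  — shift
  I8: { [S → c . *] }  — shift
  I9: { [S → c * .] }  — reduce
  I10: { [X → * S id .] }  — reduce
  I11: { [S → * id . X], [X → . * S id], [X → . c X c] }  — shift
  I12: { [S → * id X .] }  — reduce

No state contains both a complete item and a shift item.

Answer: No shift-reduce conflicts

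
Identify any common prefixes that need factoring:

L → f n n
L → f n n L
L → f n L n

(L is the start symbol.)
Yes, L has productions with common prefix 'f n'

Left-factoring is needed when two productions for the same non-terminal
share a common prefix on the right-hand side.

Productions for L:
  L → f n n
  L → f n n L
  L → f n L n

Found common prefix 'f n' in productions for L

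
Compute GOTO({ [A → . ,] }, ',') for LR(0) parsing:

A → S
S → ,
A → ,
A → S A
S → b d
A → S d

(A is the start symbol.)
GOTO(I, ',') = CLOSURE({ [A → αX.β] : [A → α.Xβ] ∈ I, X = ',' })

Items with dot before ',', with the dot advanced:
  [A → . ,] → [A → , .]
Closure adds nothing (no advanced item has the dot before a non-terminal).

GOTO = { [A → , .] }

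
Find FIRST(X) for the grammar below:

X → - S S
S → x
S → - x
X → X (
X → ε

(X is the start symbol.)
From X → - S S:
  - '-' is a terminal: add '-' and stop
From X → X (:
  - X is the symbol being defined: contributes nothing new
    X is nullable, so continue to the next symbol
  - '(' is a terminal: add '(' and stop
From X → ε:
  - ε-production, so ε ∈ FIRST(X)

Collecting: FIRST(X) = { '(', '-', ε }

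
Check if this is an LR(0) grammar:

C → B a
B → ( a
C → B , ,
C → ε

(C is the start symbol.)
A grammar is LR(0) if no state in the canonical LR(0) collection has:
  - both a shift item (dot before a terminal) and a complete item (shift-reduce conflict), or
  - two or more complete items (reduce-reduce conflict; the accept item [C' → C .] counts as a complete item here).

Augment with C' → C and build the canonical LR(0) collection (I0 = CLOSURE({[C' → . C]}), then GOTO on every symbol after a dot until no new states appear). It has 8 states:
  I0: { [B → . ( a], [C → . B , ,], [C → . B a], [C → .], [C' → . C] }  — shift, reduce
  I1: { [B → ( . a] }  — shift
  I2: { [C → B . , ,], [C → B . a] }  — shift
  I3: { [C' → C .] }  — accept
  I4: { [C → B , . ,] }  — shift
  I5: { [C → B a .] }  — reduce
  I6: { [C → B , , .] }  — reduce
  I7: { [B → ( a .] }  — reduce

Conflict in state I0:
  Shift-reduce conflict between [C → .] and [B → . ( a]
So the grammar is NOT LR(0).

Answer: No. Shift-reduce conflict between [C → .] and [B → . ( a]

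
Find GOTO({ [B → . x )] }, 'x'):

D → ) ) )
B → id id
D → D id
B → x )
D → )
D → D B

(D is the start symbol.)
{ [B → x . )] }

GOTO(I, 'x') = CLOSURE({ [A → αX.β] : [A → α.Xβ] ∈ I, X = 'x' })

Items with dot before 'x', with the dot advanced:
  [B → . x )] → [B → x . )]
Closure adds nothing (no advanced item has the dot before a non-terminal).

GOTO = { [B → x . )] }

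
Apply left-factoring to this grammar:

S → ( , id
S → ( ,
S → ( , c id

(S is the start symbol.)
Left-factoring transforms A → αβ₁ | αβ₂ into A → αA' and A' → β₁ | β₂
(α is the longest common prefix among the alternatives). Repeat until
no nonterminal has two alternatives with a common prefix.

Round 1: S has alternatives sharing prefix '( ,'. Introduce S': S → ( , S'
  Add: S' → id
  Add: S' → ε
  Add: S' → c id

No remaining common prefixes — done.

Resulting grammar:
S → ( , S'
S' → id
S' → ε
S' → c id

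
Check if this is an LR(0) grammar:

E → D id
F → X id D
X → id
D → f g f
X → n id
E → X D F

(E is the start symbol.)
A grammar is LR(0) if no state in the canonical LR(0) collection has:
  - both a shift item (dot before a terminal) and a complete item (shift-reduce conflict), or
  - two or more complete items (reduce-reduce conflict; the accept item [E' → E .] counts as a complete item here).

Augment with E' → E and build the canonical LR(0) collection (I0 = CLOSURE({[E' → . E]}), then GOTO on every symbol after a dot until no new states appear). It has 16 states:
  I0: { [D → . f g f], [E → . D id], [E → . X D F], [E' → . E], [X → . id], [X → . n id] }  — shift
  I1: { [E → D . id] }  — shift
  I2: { [E' → E .] }  — accept
  I3: { [D → . f g f], [E → X . D F] }  — shift
  I4: { [D → f . g f] }  — shift
  I5: { [X → id .] }  — reduce
  I6: { [X → n . id] }  — shift
  I7: { [X → n id .] }  — reduce
  I8: { [D → f g . f] }  — shift
  I9: { [D → f g f .] }  — reduce
  I10: { [E → X D . F], [F → . X id D], [X → . id], [X → . n id] }  — shift
  I11: { [E → X D F .] }  — reduce
  I12: { [F → X . id D] }  — shift
  I13: { [D → . f g f], [F → X id . D] }  — shift
  I14: { [F → X id D .] }  — reduce
  I15: { [E → D id .] }  — reduce

Every state is either a pure shift/goto state or contains exactly one complete item and nothing to shift — no conflicts. The grammar is LR(0).

Answer: Yes, the grammar is LR(0)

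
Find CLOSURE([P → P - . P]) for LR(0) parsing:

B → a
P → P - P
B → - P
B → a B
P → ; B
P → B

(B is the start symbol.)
{ [B → . - P], [B → . a B], [B → . a], [P → . ; B], [P → . B], [P → . P - P], [P → P - . P] }

To compute CLOSURE, for each item [A → α.Bβ] where B is a non-terminal, add [B → .γ] for all productions B → γ; repeat for the newly added items until nothing changes.

Start with: [P → P - . P]
  [P → P - . P] has the dot before P: add [P → . P - P], [P → . ; B], [P → . B]
  [P → . B] has the dot before B: add [B → . a], [B → . - P], [B → . a B]
No further items can be added.

CLOSURE = { [B → . - P], [B → . a B], [B → . a], [P → . ; B], [P → . B], [P → . P - P], [P → P - . P] }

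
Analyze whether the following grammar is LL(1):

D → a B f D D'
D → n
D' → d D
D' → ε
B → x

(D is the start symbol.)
A grammar is LL(1) if for each non-terminal N with multiple productions, the predict sets of those productions are pairwise disjoint, where PREDICT(N → α) = (FIRST(α) \ {ε}) ∪ (FOLLOW(N) if α ⇒* ε).

Relevant sets:
  FOLLOW(D') = { $, 'd' }

For D:
  PREDICT(D → a B f D D') = { 'a' }
  PREDICT(D → n) = { 'n' }
For D':
  PREDICT(D' → d D) = { 'd' }
  PREDICT(D' → ε) = { $, 'd' }
B has a single production, so nothing to check there.

Conflict found: Predict set conflict for D': { 'd' }
The grammar is NOT LL(1).

Answer: No. Predict set conflict for D': { 'd' }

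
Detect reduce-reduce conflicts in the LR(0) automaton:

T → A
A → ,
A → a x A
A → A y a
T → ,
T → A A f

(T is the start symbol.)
Augment with T' → T and build the canonical LR(0) collection (I0 = CLOSURE({[T' → . T]}), then GOTO on every symbol after a dot until no new states appear). It has 12 states:
  I0: { [A → . ,], [A → . A y a], [A → . a x A], [T → . ,], [T → . A A f], [T → . A], [T' → . T] }  — shift
  I1: { [A → , .], [T → , .] }  — 2 reduces
  I2: { [A → . ,], [A → . A y a], [A → . a x A], [A → A . y a], [T → A . A f], [T → A .] }  — shift, reduce
  I3: { [T' → T .] }  — accept
  I4: { [A → a . x A] }  — shift
  I5: { [A → . ,], [A → . A y a], [A → . a x A], [A → a x . A] }  — shift
  I6: { [A → , .] }  — reduce
  I7: { [A → A . y a], [A → a x A .] }  — shift, reduce
  I8: { [A → A y . a] }  — shift
  I9: { [A → A y a .] }  — reduce
  I10: { [A → A . y a], [T → A A . f] }  — shift
  I11: { [T → A A f .] }  — reduce

I1 contains complete items [A → , .], [T → , .] — reduce-reduce conflict.

Answer: Yes — I1: [A → , .] vs [T → , .]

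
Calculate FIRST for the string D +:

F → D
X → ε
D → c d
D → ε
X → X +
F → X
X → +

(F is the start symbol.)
{ '+', 'c' }

FIRST sets of the non-terminals involved (from the grammar, by fixed-point iteration):
  FIRST(D) = { 'c', ε }

To compute FIRST(D +), process the symbols left to right:
Symbol D is a non-terminal. Add FIRST(D) \ {ε} = { 'c' }
D is nullable (ε ∈ FIRST(D)), continue to the next symbol.
Symbol + is a terminal. Add '+' and stop.
FIRST(D +) = { '+', 'c' }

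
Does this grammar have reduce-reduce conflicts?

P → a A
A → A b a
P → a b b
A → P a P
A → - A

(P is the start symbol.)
A reduce-reduce conflict occurs when an LR(0) state has two complete items [A → α .] and [B → β .] — both call for a reduction, and with no lookahead the parser cannot choose between them.

Augment with P' → P and build the canonical LR(0) collection (I0 = CLOSURE({[P' → . P]}), then GOTO on every symbol after a dot until no new states appear). It has 13 states:
  I0: { [P → . a A], [P → . a b b], [P' → . P] }  — shift
  I1: { [P' → P .] }  — accept
  I2: { [A → . - A], [A → . A b a], [A → . P a P], [P → . a A], [P → . a b b], [P → a . A], [P → a . b b] }  — shift
  I3: { [A → - . A], [A → . - A], [A → . A b a], [A → . P a P], [P → . a A], [P → . a b b] }  — shift
  I4: { [A → A . b a], [P → a A .] }  — shift, reduce
  I5: { [A → P . a P] }  — shift
  I6: { [P → a b . b] }  — shift
  I7: { [P → a b b .] }  — reduce
  I8: { [A → P a . P], [P → . a A], [P → . a b b] }  — shift
  I9: { [A → P a P .] }  — reduce
  I10: { [A → A b . a] }  — shift
  I11: { [A → A b a .] }  — reduce
  I12: { [A → - A .], [A → A . b a] }  — shift, reduce

No state contains more than one complete item.

Answer: No reduce-reduce conflicts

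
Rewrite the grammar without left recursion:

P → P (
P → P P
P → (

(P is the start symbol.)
P → ( P'
P' → ( P'
P' → P P'
P' → ε

P is directly left-recursive. The standard transformation for
  A → A α₁ | ... | A α_m | β₁ | ... | β_n
is
  A  → β₁ A' | ... | β_n A'
  A' → α₁ A' | ... | α_m A' | ε

P → ( becomes P → ( P'
P → P ( becomes P' → ( P'
P → P P becomes P' → P P'
Add P' → ε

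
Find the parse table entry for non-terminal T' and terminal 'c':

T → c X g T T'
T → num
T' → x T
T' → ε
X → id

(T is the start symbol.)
Empty (error entry)

To find M[T', 'c'], we find productions for T' where 'c' is in the predict set (PREDICT(N → α) = (FIRST(α) \ {ε}) ∪ (FOLLOW(N) if α ⇒* ε)).

Relevant sets:
  FOLLOW(T') = { $, 'x' }

T' → x T: PREDICT = { 'x' }
T' → ε: PREDICT = { $, 'x' }

M[T', 'c'] is empty (no production applies)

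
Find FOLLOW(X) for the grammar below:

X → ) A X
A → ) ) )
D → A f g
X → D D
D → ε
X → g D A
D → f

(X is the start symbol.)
To compute FOLLOW(X), find every occurrence of X on a right-hand side N → α X β: add FIRST(β) \ {ε}, and if β is empty or nullable also add FOLLOW(N). Iterate to a fixed point.

X is the start symbol, so $ ∈ FOLLOW(X).
In X → ) A X: X is at the end; this adds FOLLOW(X) to itself — nothing new

Taking the union: FOLLOW(X) = { $ }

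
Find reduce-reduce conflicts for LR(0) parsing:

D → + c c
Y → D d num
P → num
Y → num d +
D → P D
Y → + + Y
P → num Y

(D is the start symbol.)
No reduce-reduce conflicts

Augment with D' → D and build the canonical LR(0) collection (I0 = CLOSURE({[D' → . D]}), then GOTO on every symbol after a dot until no new states appear). It has 18 states:
  I0: { [D → . + c c], [D → . P D], [D' → . D], [P → . num Y], [P → . num] }  — shift
  I1: { [D → + . c c] }  — shift
  I2: { [D' → D .] }  — accept
  I3: { [D → . + c c], [D → . P D], [D → P . D], [P → . num Y], [P → . num] }  — shift
  I4: { [D → . + c c], [D → . P D], [P → . num Y], [P → . num], [P → num . Y], [P → num .], [Y → . + + Y], [Y → . D d num], [Y → . num d +] }  — shift, reduce
  I5: { [D → + . c c], [Y → + . + Y] }  — shift
  I6: { [Y → D . d num] }  — shift
  I7: { [P → num Y .] }  — reduce
  I8: { [D → . + c c], [D → . P D], [P → . num Y], [P → . num], [P → num . Y], [P → num .], [Y → . + + Y], [Y → . D d num], [Y → . num d +], [Y → num . d +] }  — shift, reduce
  I9: { [Y → num d . +] }  — shift
  I10: { [Y → num d + .] }  — reduce
  I11: { [Y → D d . num] }  — shift
  I12: { [Y → D d num .] }  — reduce
  I13: { [D → . + c c], [D → . P D], [P → . num Y], [P → . num], [Y → + + . Y], [Y → . + + Y], [Y → . D d num], [Y → . num d +] }  — shift
  I14: { [D → + c . c] }  — shift
  I15: { [D → + c c .] }  — reduce
  I16: { [Y → + + Y .] }  — reduce
  I17: { [D → P D .] }  — reduce

No state contains more than one complete item.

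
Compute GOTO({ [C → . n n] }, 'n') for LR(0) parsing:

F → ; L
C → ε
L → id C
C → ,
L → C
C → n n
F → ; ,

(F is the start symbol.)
GOTO(I, 'n') = CLOSURE({ [A → αX.β] : [A → α.Xβ] ∈ I, X = 'n' })

Items with dot before 'n', with the dot advanced:
  [C → . n n] → [C → n . n]
Closure adds nothing (no advanced item has the dot before a non-terminal).

GOTO = { [C → n . n] }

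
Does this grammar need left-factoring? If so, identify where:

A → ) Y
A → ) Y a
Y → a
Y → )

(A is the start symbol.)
Left-factoring is needed when two productions for the same non-terminal
share a common prefix on the right-hand side.

Productions for A:
  A → ) Y
  A → ) Y a
Productions for Y:
  Y → a
  Y → )

Found common prefix ') Y' in productions for A

Answer: Yes, A has productions with common prefix ') Y'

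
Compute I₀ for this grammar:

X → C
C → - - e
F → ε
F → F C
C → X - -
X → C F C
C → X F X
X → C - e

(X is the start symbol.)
First, augment the grammar with X' → X
I₀ = CLOSURE({ [X' → . X] }):
  [X' → . X] has the dot before X: add [X → . C], [X → . C F C], [X → . C - e]
  [X → . C] has the dot before C: add [C → . - - e], [C → . X - -], [C → . X F X]
No further items can be added.

I₀ = { [C → . - - e], [C → . X - -], [C → . X F X], [X → . C - e], [X → . C F C], [X → . C], [X' → . X] }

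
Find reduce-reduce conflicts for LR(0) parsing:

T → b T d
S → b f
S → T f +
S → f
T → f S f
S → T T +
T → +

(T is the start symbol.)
Yes — I14: [S → T f + .] vs [T → + .]

A reduce-reduce conflict occurs when an LR(0) state has two complete items [A → α .] and [B → β .] — both call for a reduction, and with no lookahead the parser cannot choose between them.

Augment with T' → T and build the canonical LR(0) collection (I0 = CLOSURE({[T' → . T]}), then GOTO on every symbol after a dot until no new states appear). It has 17 states:
  I0: { [T → . +], [T → . b T d], [T → . f S f], [T' → . T] }  — shift
  I1: { [T → + .] }  — reduce
  I2: { [T' → T .] }  — accept
  I3: { [T → . +], [T → . b T d], [T → . f S f], [T → b . T d] }  — shift
  I4: { [S → . T T +], [S → . T f +], [S → . b f], [S → . f], [T → . +], [T → . b T d], [T → . f S f], [T → f . S f] }  — shift
  I5: { [T → f S . f] }  — shift
  I6: { [S → T . T +], [S → T . f +], [T → . +], [T → . b T d], [T → . f S f] }  — shift
  I7: { [S → b . f], [T → . +], [T → . b T d], [T → . f S f], [T → b . T d] }  — shift
  I8: { [S → . T T +], [S → . T f +], [S → . b f], [S → . f], [S → f .], [T → . +], [T → . b T d], [T → . f S f], [T → f . S f] }  — shift, reduce
  I9: { [T → b T . d] }  — shift
  I10: { [S → . T T +], [S → . T f +], [S → . b f], [S → . f], [S → b f .], [T → . +], [T → . b T d], [T → . f S f], [T → f . S f] }  — shift, reduce
  I11: { [T → b T d .] }  — reduce
  I12: { [S → T T . +] }  — shift
  I13: { [S → . T T +], [S → . T f +], [S → . b f], [S → . f], [S → T f . +], [T → . +], [T → . b T d], [T → . f S f], [T → f . S f] }  — shift
  I14: { [S → T f + .], [T → + .] }  — 2 reduces
  I15: { [S → T T + .] }  — reduce
  I16: { [T → f S f .] }  — reduce

I14 contains complete items [S → T f + .], [T → + .] — reduce-reduce conflict.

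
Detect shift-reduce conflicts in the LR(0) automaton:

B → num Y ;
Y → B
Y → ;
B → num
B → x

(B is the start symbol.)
A shift-reduce conflict occurs when an LR(0) state has both:
  - a complete (reduce) item [A → α .] (dot at the end), and
  - a shift item [B → β . c γ] (dot before a terminal).

Augment with B' → B and build the canonical LR(0) collection (I0 = CLOSURE({[B' → . B]}), then GOTO on every symbol after a dot until no new states appear). It has 8 states:
  I0: { [B → . num Y ;], [B → . num], [B → . x], [B' → . B] }  — shift
  I1: { [B' → B .] }  — accept
  I2: { [B → . num Y ;], [B → . num], [B → . x], [B → num . Y ;], [B → num .], [Y → . ;], [Y → . B] }  — shift, reduce
  I3: { [B → x .] }  — reduce
  I4: { [Y → ; .] }  — reduce
  I5: { [Y → B .] }  — reduce
  I6: { [B → num Y . ;] }  — shift
  I7: { [B → num Y ; .] }  — reduce

I2 contains reduce item [B → num .] and shift items [B → . num], [B → . num Y ;], [B → . x], [Y → . ;] — shift-reduce conflict.

Answer: Yes — I2: [B → num .] vs [B → . num]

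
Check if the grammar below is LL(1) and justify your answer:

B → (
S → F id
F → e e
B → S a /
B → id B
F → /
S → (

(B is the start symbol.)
A grammar is LL(1) if for each non-terminal N with multiple productions, the predict sets of those productions are pairwise disjoint, where PREDICT(N → α) = (FIRST(α) \ {ε}) ∪ (FOLLOW(N) if α ⇒* ε).

Relevant sets:
  FIRST(S) = { '(', '/', 'e' }
  FIRST(F) = { '/', 'e' }

For B:
  PREDICT(B → '(') = { '(' }
  PREDICT(B → S a '/') = { '(', '/', 'e' }
  PREDICT(B → id B) = { 'id' }
For S:
  PREDICT(S → F id) = { '/', 'e' }
  PREDICT(S → '(') = { '(' }
For F:
  PREDICT(F → e e) = { 'e' }
  PREDICT(F → '/') = { '/' }

Conflict found: Predict set conflict for B: { '(' }
The grammar is NOT LL(1).

Answer: No. Predict set conflict for B: { '(' }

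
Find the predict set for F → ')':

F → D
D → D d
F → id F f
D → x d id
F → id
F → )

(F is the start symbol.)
PREDICT(F → ')') = (FIRST(RHS) \ {ε}) ∪ (FOLLOW(F) if ε ∈ FIRST(RHS), i.e. RHS ⇒* ε)
FIRST(')') = { ')' }
ε ∉ FIRST(')'), so FOLLOW(F) is not added.
PREDICT(F → ')') = { ')' }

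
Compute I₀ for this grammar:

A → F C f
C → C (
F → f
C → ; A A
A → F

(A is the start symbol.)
{ [A → . F C f], [A → . F], [A' → . A], [F → . f] }

First, augment the grammar with A' → A
I₀ = CLOSURE({ [A' → . A] }):
  [A' → . A] has the dot before A: add [A → . F C f], [A → . F]
  [A → . F C f] has the dot before F: add [F → . f]
No further items can be added.

I₀ = { [A → . F C f], [A → . F], [A' → . A], [F → . f] }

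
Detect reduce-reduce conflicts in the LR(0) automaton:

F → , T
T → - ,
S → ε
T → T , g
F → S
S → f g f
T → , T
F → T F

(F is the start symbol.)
Yes — I12: [F → , T .] vs [T → , T .]

Augment with F' → F and build the canonical LR(0) collection (I0 = CLOSURE({[F' → . F]}), then GOTO on every symbol after a dot until no new states appear). It has 17 states:
  I0: { [F → . , T], [F → . S], [F → . T F], [F' → . F], [S → . f g f], [S → .], [T → . , T], [T → . - ,], [T → . T , g] }  — shift, reduce
  I1: { [F → , . T], [T → , . T], [T → . , T], [T → . - ,], [T → . T , g] }  — shift
  I2: { [T → - . ,] }  — shift
  I3: { [F' → F .] }  — accept
  I4: { [F → S .] }  — reduce
  I5: { [F → . , T], [F → . S], [F → . T F], [F → T . F], [S → . f g f], [S → .], [T → . , T], [T → . - ,], [T → . T , g], [T → T . , g] }  — shift, reduce
  I6: { [S → f . g f] }  — shift
  I7: { [S → f g . f] }  — shift
  I8: { [S → f g f .] }  — reduce
  I9: { [F → , . T], [T → , . T], [T → . , T], [T → . - ,], [T → . T , g], [T → T , . g] }  — shift
  I10: { [F → T F .] }  — reduce
  I11: { [T → , . T], [T → . , T], [T → . - ,], [T → . T , g] }  — shift
  I12: { [F → , T .], [T → , T .], [T → T . , g] }  — shift, 2 reduces
  I13: { [T → T , g .] }  — reduce
  I14: { [T → T , . g] }  — shift
  I15: { [T → , T .], [T → T . , g] }  — shift, reduce
  I16: { [T → - , .] }  — reduce

I12 contains complete items [F → , T .], [T → , T .] — reduce-reduce conflict.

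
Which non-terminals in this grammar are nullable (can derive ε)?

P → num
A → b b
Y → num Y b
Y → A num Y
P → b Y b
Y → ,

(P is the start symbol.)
There are no ε-productions, so no non-terminal can derive ε.
No non-terminals are nullable.

Answer: None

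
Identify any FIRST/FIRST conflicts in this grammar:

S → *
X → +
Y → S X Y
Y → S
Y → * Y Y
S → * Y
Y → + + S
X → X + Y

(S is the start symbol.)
Yes. S → '*' / S → '*' Y on { '*' }; X → '+' / X → X '+' Y on { '+' }; Y → S X Y / Y → S on { '*' }; Y → S X Y / Y → '*' Y Y on { '*' }; Y → S / Y → '*' Y Y on { '*' }

A FIRST/FIRST conflict occurs when two productions N → α and N → β for the same non-terminal have FIRST(α) ∩ FIRST(β) ≠ ∅ (with ε ∈ FIRST of a nullable right-hand side, so two nullable alternatives also conflict).

FIRST sets of the non-terminals at (or reachable through a nullable prefix from) the front of some alternative:
  FIRST(X) = { '+' }
  FIRST(S) = { '*' }

Productions for S:
  S → *: FIRST = { '*' }
  S → * Y: FIRST = { '*' }
Productions for X:
  X → +: FIRST = { '+' }
  X → X + Y: FIRST = { '+' }
Productions for Y:
  Y → S X Y: FIRST = { '*' }
  Y → S: FIRST = { '*' }
  Y → * Y Y: FIRST = { '*' }
  Y → + + S: FIRST = { '+' }

Conflict for S: S → * and S → * Y
  Overlap: { '*' }
Conflict for X: X → + and X → X + Y
  Overlap: { '+' }
Conflict for Y: Y → S X Y and Y → S
  Overlap: { '*' }
Conflict for Y: Y → S X Y and Y → * Y Y
  Overlap: { '*' }
Conflict for Y: Y → S and Y → * Y Y
  Overlap: { '*' }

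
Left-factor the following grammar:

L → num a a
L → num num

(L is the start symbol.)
L → num L'
L' → a a
L' → num

Left-factoring transforms A → αβ₁ | αβ₂ into A → αA' and A' → β₁ | β₂
(α is the longest common prefix among the alternatives). Repeat until
no nonterminal has two alternatives with a common prefix.

Round 1: L has alternatives sharing prefix 'num'. Introduce L': L → num L'
  Add: L' → a a
  Add: L' → num

No remaining common prefixes — done.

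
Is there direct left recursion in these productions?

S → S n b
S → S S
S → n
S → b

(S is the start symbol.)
Yes, S is left-recursive

S → S n b: LEFT RECURSIVE (starts with S)
S → S S: LEFT RECURSIVE (starts with S)
S → n: starts with n
S → b: starts with b

The grammar has direct left recursion on: S.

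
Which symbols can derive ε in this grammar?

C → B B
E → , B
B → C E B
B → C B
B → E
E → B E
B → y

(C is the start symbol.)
A non-terminal is nullable if it can derive ε (the empty string): either it has an ε-production, or it has a production whose right-hand side consists entirely of nullable non-terminals.

There are no ε-productions, so no non-terminal can derive ε.
No non-terminals are nullable.

Answer: None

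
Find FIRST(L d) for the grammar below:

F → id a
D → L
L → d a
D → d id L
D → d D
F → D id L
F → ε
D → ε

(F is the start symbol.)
{ 'd' }

FIRST sets of the non-terminals involved (from the grammar, by fixed-point iteration):
  FIRST(L) = { 'd' }

To compute FIRST(L d), process the symbols left to right:
Symbol L is a non-terminal. Add FIRST(L) \ {ε} = { 'd' }
L is not nullable (ε ∉ FIRST(L)), so stop here.
FIRST(L d) = { 'd' }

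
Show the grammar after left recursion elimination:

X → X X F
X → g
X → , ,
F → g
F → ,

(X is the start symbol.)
X is directly left-recursive. The standard transformation for
  A → A α₁ | ... | A α_m | β₁ | ... | β_n
is
  A  → β₁ A' | ... | β_n A'
  A' → α₁ A' | ... | α_m A' | ε

X → g becomes X → g X'
X → , , becomes X → , , X'
X → X X F becomes X' → X F X'
Add X' → ε

Productions for other non-terminals are unchanged:
  F → g
  F → ,

Resulting grammar:
X → g X'
X → , , X'
X' → X F X'
X' → ε
F → g
F → ,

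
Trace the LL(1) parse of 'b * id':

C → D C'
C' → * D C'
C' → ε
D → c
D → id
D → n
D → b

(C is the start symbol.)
LL(1) parsing maintains a stack (initially the start symbol over $) and the input. At each step: if the stack top is a terminal, match it against the current input token; if it is a non-terminal N, replace it with the RHS of M[N, lookahead] (the unique production whose predict set contains the lookahead).

Stack is shown with the top on the left.

Stack     Input     Action
--------------------------
C $       b * id $  output C → D C'
D C' $    b * id $  output D → b
b C' $    b * id $  match 'b'
C' $      * id $    output C' → * D C'
* D C' $  * id $    match '*'
D C' $    id $      output D → id
id C' $   id $      match 'id'
C' $      $         output C' → ε
$         $         accept

The string is accepted.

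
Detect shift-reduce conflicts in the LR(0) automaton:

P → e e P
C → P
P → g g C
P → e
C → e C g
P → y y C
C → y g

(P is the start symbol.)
Yes — I2: [P → e .] vs [P → e . e P]; I8: [P → e .] vs [C → . e C g]; I12: [P → e .] vs [C → . e C g]

A shift-reduce conflict occurs when an LR(0) state has both:
  - a complete (reduce) item [A → α .] (dot at the end), and
  - a shift item [B → β . c γ] (dot before a terminal).

Augment with P' → P and build the canonical LR(0) collection (I0 = CLOSURE({[P' → . P]}), then GOTO on every symbol after a dot until no new states appear). It has 19 states:
  I0: { [P → . e e P], [P → . e], [P → . g g C], [P → . y y C], [P' → . P] }  — shift
  I1: { [P' → P .] }  — accept
  I2: { [P → e . e P], [P → e .] }  — shift, reduce
  I3: { [P → g . g C] }  — shift
  I4: { [P → y . y C] }  — shift
  I5: { [C → . P], [C → . e C g], [C → . y g], [P → . e e P], [P → . e], [P → . g g C], [P → . y y C], [P → y y . C] }  — shift
  I6: { [P → y y C .] }  — reduce
  I7: { [C → P .] }  — reduce
  I8: { [C → . P], [C → . e C g], [C → . y g], [C → e . C g], [P → . e e P], [P → . e], [P → . g g C], [P → . y y C], [P → e . e P], [P → e .] }  — shift, reduce
  I9: { [C → y . g], [P → y . y C] }  — shift
  I10: { [C → y g .] }  — reduce
  I11: { [C → e C . g] }  — shift
  I12: { [C → . P], [C → . e C g], [C → . y g], [C → e . C g], [P → . e e P], [P → . e], [P → . g g C], [P → . y y C], [P → e . e P], [P → e .], [P → e e . P] }  — shift, reduce
  I13: { [C → P .], [P → e e P .] }  — 2 reduces
  I14: { [C → e C g .] }  — reduce
  I15: { [C → . P], [C → . e C g], [C → . y g], [P → . e e P], [P → . e], [P → . g g C], [P → . y y C], [P → g g . C] }  — shift
  I16: { [P → g g C .] }  — reduce
  I17: { [P → . e e P], [P → . e], [P → . g g C], [P → . y y C], [P → e e . P] }  — shift
  I18: { [P → e e P .] }  — reduce

I2 contains reduce item [P → e .] and shift item [P → e . e P] — shift-reduce conflict.
I8 contains reduce item [P → e .] and shift items [C → . e C g], [C → . y g], [P → . e], [P → . e e P], [P → e . e P], [P → . g g C], [P → . y y C] — shift-reduce conflict.
I12 contains reduce item [P → e .] and shift items [C → . e C g], [C → . y g], [P → . e], [P → . e e P], [P → e . e P], [P → . g g C], [P → . y y C] — shift-reduce conflict.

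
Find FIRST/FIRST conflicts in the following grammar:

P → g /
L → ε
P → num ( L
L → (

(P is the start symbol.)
No FIRST/FIRST conflicts.

Productions for P:
  P → g /: FIRST = { 'g' }
  P → num ( L: FIRST = { 'num' }
Productions for L:
  L → ε: FIRST = { ε }
  L → (: FIRST = { '(' }

All alternatives of each non-terminal have pairwise disjoint FIRST sets.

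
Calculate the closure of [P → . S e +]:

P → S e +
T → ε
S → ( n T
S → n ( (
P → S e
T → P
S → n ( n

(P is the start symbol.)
To compute CLOSURE, for each item [A → α.Bβ] where B is a non-terminal, add [B → .γ] for all productions B → γ; repeat for the newly added items until nothing changes.

Start with: [P → . S e +]
  [P → . S e +] has the dot before S: add [S → . ( n T], [S → . n ( (], [S → . n ( n]
No further items can be added.

CLOSURE = { [P → . S e +], [S → . ( n T], [S → . n ( (], [S → . n ( n] }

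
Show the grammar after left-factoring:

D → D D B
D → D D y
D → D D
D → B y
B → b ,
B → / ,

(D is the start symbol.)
D → D D D'
D' → B
D' → y
D' → ε
D → B y
B → b ,
B → / ,

Left-factoring transforms A → αβ₁ | αβ₂ into A → αA' and A' → β₁ | β₂
(α is the longest common prefix among the alternatives). Repeat until
no nonterminal has two alternatives with a common prefix.

Round 1: D has alternatives sharing prefix 'D D'. Introduce D': D → D D D'
  Add: D' → B
  Add: D' → y
  Add: D' → ε

No remaining common prefixes — done.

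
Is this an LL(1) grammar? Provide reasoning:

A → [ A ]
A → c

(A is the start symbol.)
Yes, the grammar is LL(1).

A grammar is LL(1) if for each non-terminal N with multiple productions, the predict sets of those productions are pairwise disjoint, where PREDICT(N → α) = (FIRST(α) \ {ε}) ∪ (FOLLOW(N) if α ⇒* ε).

For A:
  PREDICT(A → '[' A ']') = { '[' }
  PREDICT(A → c) = { 'c' }

All predict sets are disjoint. The grammar IS LL(1).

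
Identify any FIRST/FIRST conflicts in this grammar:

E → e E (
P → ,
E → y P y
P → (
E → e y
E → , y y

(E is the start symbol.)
Yes. E → e E '(' / E → e y on { 'e' }

Productions for E:
  E → e E (: FIRST = { 'e' }
  E → y P y: FIRST = { 'y' }
  E → e y: FIRST = { 'e' }
  E → , y y: FIRST = { ',' }
Productions for P:
  P → ,: FIRST = { ',' }
  P → (: FIRST = { '(' }

Conflict for E: E → e E ( and E → e y
  Overlap: { 'e' }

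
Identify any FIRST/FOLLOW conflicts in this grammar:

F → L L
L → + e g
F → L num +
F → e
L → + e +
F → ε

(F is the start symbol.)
No FIRST/FOLLOW conflicts.

Nullable non-terminals: F.
FIRST sets used below: FIRST(L) = { '+' }

F: nullable alternative(s) F → ε; FOLLOW(F) = { $ }
  F → L L: FIRST \ {ε} = { '+' } — disjoint from FOLLOW(F)
  F → L num +: FIRST \ {ε} = { '+' } — disjoint from FOLLOW(F)
  F → e: FIRST \ {ε} = { 'e' } — disjoint from FOLLOW(F)
  F → ε: FIRST \ {ε} = { } — this is the only nullable alternative, skip

L has no nullable alternative, so no FIRST/FOLLOW check is needed there.

No FIRST/FOLLOW conflicts found.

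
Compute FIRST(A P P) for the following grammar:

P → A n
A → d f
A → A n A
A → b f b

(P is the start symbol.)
FIRST sets of the non-terminals involved (from the grammar, by fixed-point iteration):
  FIRST(A) = { 'b', 'd' }

To compute FIRST(A P P), process the symbols left to right:
Symbol A is a non-terminal. Add FIRST(A) \ {ε} = { 'b', 'd' }
A is not nullable (ε ∉ FIRST(A)), so stop here.
FIRST(A P P) = { 'b', 'd' }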